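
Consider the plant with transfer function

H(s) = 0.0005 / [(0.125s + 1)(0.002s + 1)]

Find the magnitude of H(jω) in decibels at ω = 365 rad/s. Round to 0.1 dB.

-101.1 dB

At ω = 365 rad/s:
pole (1 + j365·0.125) = 1 + j45.625 → |·| ≈ 45.636, ∠ ≈ 88.74°
pole (1 + j365·0.002) = 1 + j0.73 → |·| ≈ 1.2381, ∠ ≈ 36.13°
|H| = 0.0005 · 1 / (45.636 · 1.2381) ≈ 8.8493e-06
Gain = 20 log₁₀(8.8493e-06) ≈ -101.06 dB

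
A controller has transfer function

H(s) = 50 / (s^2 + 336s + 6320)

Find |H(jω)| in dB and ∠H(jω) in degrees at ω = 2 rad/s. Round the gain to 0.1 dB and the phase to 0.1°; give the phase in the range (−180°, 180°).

Substitute s = j2:
Numerator: 50 = 50 + j0
Denominator: (j2)^2 + 336(j2) + 6320 = 6316 + j672
|N| = √(50² + 0²) ≈ 50, ∠N ≈ 0.00°
|D| = √(6316² + 672²) ≈ 6351.6, ∠D ≈ 6.07°
|H| = 50 / 6351.6 ≈ 0.007872
Gain = 20 log₁₀(0.007872) ≈ -42.08 dB
∠H = 0.00° − 6.07° = -6.07°

-42.1 dB, -6.1°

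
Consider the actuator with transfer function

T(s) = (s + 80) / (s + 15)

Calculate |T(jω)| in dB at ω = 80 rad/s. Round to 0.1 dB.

2.9 dB

At s = jω = j80:
zero (s+80): 80 + j80 → |·| = √(80²+80²) = √12800 ≈ 113.14, ∠ = arctan(80/80) ≈ 45.00°
pole (s+15): 15 + j80 → |·| = √(15²+80²) = √6625 ≈ 81.394, ∠ = arctan(80/15) ≈ 79.38°
|T| = 1 · 113.14 / 81.394 ≈ 1.39
Gain = 20 log₁₀(1.39) ≈ 2.86 dB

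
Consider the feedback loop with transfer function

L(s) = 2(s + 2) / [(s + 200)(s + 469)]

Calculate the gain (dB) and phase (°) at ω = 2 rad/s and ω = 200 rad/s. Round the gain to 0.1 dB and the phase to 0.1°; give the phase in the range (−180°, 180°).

ω = 2: -84.4 dB, 44.2°; ω = 200: -51.1 dB, 21.3°

At s = jω = j2:
zero (s+2): 2 + j2 → |·| = √(2²+2²) = √8 ≈ 2.8284, ∠ = arctan(2/2) ≈ 45.00°
pole (s+200): 200 + j2 → |·| = √(200²+2²) = √40004 ≈ 200.01, ∠ = arctan(2/200) ≈ 0.57°
pole (s+469): 469 + j2 → |·| = √(469²+2²) = √219965 ≈ 469, ∠ = arctan(2/469) ≈ 0.24°
|L| = 2 · 2.8284 / 93805 ≈ 6.0304e-05
Gain = 20 log₁₀(6.0304e-05) ≈ -84.39 dB
∠L = 45.00° − 0.81° = 44.19°

At s = jω = j200:
zero (s+2): 2 + j200 → |·| = √(2²+200²) = √40004 ≈ 200.01, ∠ = arctan(200/2) ≈ 89.43°
pole (s+200): 200 + j200 → |·| = √(200²+200²) = √80000 ≈ 282.84, ∠ = arctan(200/200) ≈ 45.00°
pole (s+469): 469 + j200 → |·| = √(469²+200²) = √259961 ≈ 509.86, ∠ = arctan(200/469) ≈ 23.10°
|L| = 2 · 200.01 / 1.4421e+05 ≈ 0.0027739
Gain = 20 log₁₀(0.0027739) ≈ -51.14 dB
∠L = 89.43° − 68.10° = 21.33°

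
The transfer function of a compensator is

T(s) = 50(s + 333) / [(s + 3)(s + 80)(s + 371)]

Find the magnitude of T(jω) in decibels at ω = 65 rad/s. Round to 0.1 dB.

-43.5 dB

At s = jω = j65:
zero (s+333): 333 + j65 → |·| = √(333²+65²) = √115114 ≈ 339.28, ∠ = arctan(65/333) ≈ 11.04°
pole (s+3): 3 + j65 → |·| = √(3²+65²) = √4234 ≈ 65.069, ∠ = arctan(65/3) ≈ 87.36°
pole (s+80): 80 + j65 → |·| = √(80²+65²) = √10625 ≈ 103.08, ∠ = arctan(65/80) ≈ 39.09°
pole (s+371): 371 + j65 → |·| = √(371²+65²) = √141866 ≈ 376.65, ∠ = arctan(65/371) ≈ 9.94°
|T| = 50 · 339.28 / 2.5263e+06 ≈ 0.006715
Gain = 20 log₁₀(0.006715) ≈ -43.46 dB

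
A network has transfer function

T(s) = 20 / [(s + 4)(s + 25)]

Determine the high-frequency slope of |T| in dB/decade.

Each pole contributes −20 dB/decade at high frequency; each zero contributes +20 dB/decade.
Net: 0 zero(s) − 2 pole(s) → -40 dB/decade.

-40 dB/decade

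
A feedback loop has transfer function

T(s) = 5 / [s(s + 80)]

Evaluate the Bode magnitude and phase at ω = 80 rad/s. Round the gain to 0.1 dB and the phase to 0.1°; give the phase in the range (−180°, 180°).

-65.2 dB, -135.0°

At s = jω = j80:
pole (s+80): 80 + j80 → |·| = √(80²+80²) = √12800 ≈ 113.14, ∠ = arctan(80/80) ≈ 45.00°
pole at origin: |s| = 80, ∠ = 90.00° (in denominator)
|T| = 5 / 9051.2 ≈ 0.00055241
Gain = 20 log₁₀(0.00055241) ≈ -65.15 dB
∠T = 0.00° − 135.00° = -135.00°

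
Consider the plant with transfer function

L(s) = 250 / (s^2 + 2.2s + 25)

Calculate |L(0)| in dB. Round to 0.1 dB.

20.0 dB

L(0) = 250 / 25 = 10
20 log₁₀(10) ≈ 20.00 dB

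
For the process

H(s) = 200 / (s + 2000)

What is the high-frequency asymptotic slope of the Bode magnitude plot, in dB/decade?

-20 dB/decade

Each pole contributes −20 dB/decade at high frequency; each zero contributes +20 dB/decade.
Net: 0 zero(s) − 1 pole(s) → -20 dB/decade.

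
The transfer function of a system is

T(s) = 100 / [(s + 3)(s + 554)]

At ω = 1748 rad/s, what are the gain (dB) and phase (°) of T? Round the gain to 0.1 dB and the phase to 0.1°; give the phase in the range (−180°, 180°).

At s = jω = j1748:
pole (s+3): 3 + j1748 → |·| = √(3²+1748²) = √3055513 ≈ 1748, ∠ = arctan(1748/3) ≈ 89.90°
pole (s+554): 554 + j1748 → |·| = √(554²+1748²) = √3362420 ≈ 1833.7, ∠ = arctan(1748/554) ≈ 72.41°
|T| = 100 / 3.2053e+06 ≈ 3.1198e-05
Gain = 20 log₁₀(3.1198e-05) ≈ -90.12 dB
∠T = 0.00° − 162.31° = -162.31°

-90.1 dB, -162.3°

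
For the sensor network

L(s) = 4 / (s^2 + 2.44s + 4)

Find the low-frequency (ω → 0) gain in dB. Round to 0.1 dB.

L(0) = 4 / 4 = 1
20 log₁₀(1) ≈ 0.00 dB

0.0 dB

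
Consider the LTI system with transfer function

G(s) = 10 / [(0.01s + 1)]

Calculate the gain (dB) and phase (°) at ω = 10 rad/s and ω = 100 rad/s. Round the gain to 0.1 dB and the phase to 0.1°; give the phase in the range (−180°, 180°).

ω = 10: 20.0 dB, -5.7°; ω = 100: 17.0 dB, -45.0°

At ω = 10 rad/s:
pole (1 + j10·0.01) = 1 + j0.1 → |·| ≈ 1.005, ∠ ≈ 5.71°
|G| = 10 · 1 / (1.005) ≈ 9.9502
Gain = 20 log₁₀(9.9502) ≈ 19.96 dB
∠G = (0°) − (5.71°) = -5.71°

At ω = 100 rad/s:
pole (1 + j100·0.01) = 1 + j1 → |·| ≈ 1.4142, ∠ ≈ 45.00°
|G| = 10 · 1 / (1.4142) ≈ 7.0711
Gain = 20 log₁₀(7.0711) ≈ 16.99 dB
∠G = (0°) − (45.00°) = -45.00°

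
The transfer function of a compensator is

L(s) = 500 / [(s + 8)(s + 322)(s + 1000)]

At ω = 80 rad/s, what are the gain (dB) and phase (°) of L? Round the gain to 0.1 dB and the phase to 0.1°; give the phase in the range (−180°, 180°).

At s = jω = j80:
pole (s+8): 8 + j80 → |·| = √(8²+80²) = √6464 ≈ 80.399, ∠ = arctan(80/8) ≈ 84.29°
pole (s+322): 322 + j80 → |·| = √(322²+80²) = √110084 ≈ 331.79, ∠ = arctan(80/322) ≈ 13.95°
pole (s+1000): 1000 + j80 → |·| = √(1000²+80²) = √1006400 ≈ 1003.2, ∠ = arctan(80/1000) ≈ 4.57°
|L| = 500 / 2.6761e+07 ≈ 1.8684e-05
Gain = 20 log₁₀(1.8684e-05) ≈ -94.57 dB
∠L = 0.00° − 102.81° = -102.81°

-94.6 dB, -102.8°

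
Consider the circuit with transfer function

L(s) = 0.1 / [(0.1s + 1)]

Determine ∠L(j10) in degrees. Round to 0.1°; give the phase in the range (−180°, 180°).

-45.0°

At ω = 10 rad/s:
pole (1 + j10·0.1) = 1 + j1 → |·| ≈ 1.4142, ∠ ≈ 45.00°
∠L = (0°) − (45.00°) = -45.00°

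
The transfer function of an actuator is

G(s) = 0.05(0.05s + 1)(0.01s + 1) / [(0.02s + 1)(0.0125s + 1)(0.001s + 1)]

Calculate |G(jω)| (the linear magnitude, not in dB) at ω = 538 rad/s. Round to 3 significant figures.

0.0883

At ω = 538 rad/s:
zero (1 + j538·0.05) = 1 + j26.9 → |·| ≈ 26.919, ∠ ≈ 87.87°
zero (1 + j538·0.01) = 1 + j5.38 → |·| ≈ 5.4721, ∠ ≈ 79.47°
pole (1 + j538·0.02) = 1 + j10.76 → |·| ≈ 10.806, ∠ ≈ 84.69°
pole (1 + j538·0.0125) = 1 + j6.725 → |·| ≈ 6.7989, ∠ ≈ 81.54°
pole (1 + j538·0.001) = 1 + j0.538 → |·| ≈ 1.1355, ∠ ≈ 28.28°
|G| = 0.05 · 26.919 · 5.4721 / (10.806 · 6.7989 · 1.1355) ≈ 0.088286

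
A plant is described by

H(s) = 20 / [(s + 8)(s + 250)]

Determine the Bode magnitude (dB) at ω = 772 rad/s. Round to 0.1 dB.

At s = jω = j772:
pole (s+8): 8 + j772 → |·| = √(8²+772²) = √596048 ≈ 772.04, ∠ = arctan(772/8) ≈ 89.41°
pole (s+250): 250 + j772 → |·| = √(250²+772²) = √658484 ≈ 811.47, ∠ = arctan(772/250) ≈ 72.06°
|H| = 20 / 6.2649e+05 ≈ 3.1924e-05
Gain = 20 log₁₀(3.1924e-05) ≈ -89.92 dB

-89.9 dB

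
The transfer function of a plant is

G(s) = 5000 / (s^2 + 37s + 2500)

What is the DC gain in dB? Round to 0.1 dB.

6.0 dB

G(0) = 5000 / 2500 = 2
20 log₁₀(2) ≈ 6.02 dB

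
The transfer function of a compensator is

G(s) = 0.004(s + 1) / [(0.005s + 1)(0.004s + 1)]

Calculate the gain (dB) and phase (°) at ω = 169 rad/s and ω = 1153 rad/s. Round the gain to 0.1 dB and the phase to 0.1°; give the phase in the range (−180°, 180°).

At ω = 169 rad/s:
zero (1 + j169·1) = 1 + j169 → |·| ≈ 169, ∠ ≈ 89.66°
pole (1 + j169·0.005) = 1 + j0.845 → |·| ≈ 1.3092, ∠ ≈ 40.20°
pole (1 + j169·0.004) = 1 + j0.676 → |·| ≈ 1.2071, ∠ ≈ 34.06°
|G| = 0.004 · 169 / (1.3092 · 1.2071) ≈ 0.42776
Gain = 20 log₁₀(0.42776) ≈ -7.38 dB
∠G = (89.66°) − (40.20° + 34.06°) = 15.40°

At ω = 1153 rad/s:
zero (1 + j1153·1) = 1 + j1153 → |·| ≈ 1153, ∠ ≈ 89.95°
pole (1 + j1153·0.005) = 1 + j5.765 → |·| ≈ 5.8511, ∠ ≈ 80.16°
pole (1 + j1153·0.004) = 1 + j4.612 → |·| ≈ 4.7192, ∠ ≈ 77.77°
|G| = 0.004 · 1153 / (5.8511 · 4.7192) ≈ 0.16703
Gain = 20 log₁₀(0.16703) ≈ -15.54 dB
∠G = (89.95°) − (80.16° + 77.77°) = -67.98°

ω = 169: -7.4 dB, 15.4°; ω = 1153: -15.5 dB, -68.0°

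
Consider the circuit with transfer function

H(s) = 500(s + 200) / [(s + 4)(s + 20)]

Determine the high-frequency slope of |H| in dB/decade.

Each pole contributes −20 dB/decade at high frequency; each zero contributes +20 dB/decade.
Net: 1 zero(s) − 2 pole(s) → -20 dB/decade.

-20 dB/decade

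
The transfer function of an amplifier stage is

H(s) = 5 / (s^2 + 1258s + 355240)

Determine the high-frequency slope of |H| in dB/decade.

-40 dB/decade

Each pole contributes −20 dB/decade at high frequency; each zero contributes +20 dB/decade.
Net: 0 zero(s) − 2 pole(s) → -40 dB/decade.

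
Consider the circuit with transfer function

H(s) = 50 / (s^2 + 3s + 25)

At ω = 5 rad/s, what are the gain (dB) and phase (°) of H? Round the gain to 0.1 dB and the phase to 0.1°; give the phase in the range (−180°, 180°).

At s = jω = j5:
quadratic: (j5)² + 3·j5 + 25 = 0 + j15 → |·| ≈ 15, ∠ ≈ 90.00°
|H| = 50 / 15 ≈ 3.3333
Gain = 20 log₁₀(3.3333) ≈ 10.46 dB
∠H = 0.00° − 90.00° = -90.00°

10.5 dB, -90.0°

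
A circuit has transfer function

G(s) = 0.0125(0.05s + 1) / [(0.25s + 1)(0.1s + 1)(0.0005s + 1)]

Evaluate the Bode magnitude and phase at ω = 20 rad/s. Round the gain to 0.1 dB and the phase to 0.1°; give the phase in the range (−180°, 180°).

-56.2 dB, -97.7°

At ω = 20 rad/s:
zero (1 + j20·0.05) = 1 + j1 → |·| ≈ 1.4142, ∠ ≈ 45.00°
pole (1 + j20·0.25) = 1 + j5 → |·| ≈ 5.099, ∠ ≈ 78.69°
pole (1 + j20·0.1) = 1 + j2 → |·| ≈ 2.2361, ∠ ≈ 63.43°
pole (1 + j20·0.0005) = 1 + j0.01 → |·| ≈ 1, ∠ ≈ 0.57°
|G| = 0.0125 · 1.4142 / (5.099 · 2.2361 · 1) ≈ 0.0015504
Gain = 20 log₁₀(0.0015504) ≈ -56.19 dB
∠G = (45.00°) − (78.69° + 63.43° + 0.57°) = -97.69°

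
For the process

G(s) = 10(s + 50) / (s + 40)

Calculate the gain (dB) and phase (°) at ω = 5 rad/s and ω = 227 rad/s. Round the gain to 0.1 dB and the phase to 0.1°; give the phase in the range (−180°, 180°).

ω = 5: 21.9 dB, -1.4°; ω = 227: 20.1 dB, -2.4°

At s = jω = j5:
zero (s+50): 50 + j5 → |·| = √(50²+5²) = √2525 ≈ 50.249, ∠ = arctan(5/50) ≈ 5.71°
pole (s+40): 40 + j5 → |·| = √(40²+5²) = √1625 ≈ 40.311, ∠ = arctan(5/40) ≈ 7.13°
|G| = 10 · 50.249 / 40.311 ≈ 12.465
Gain = 20 log₁₀(12.465) ≈ 21.91 dB
∠G = 5.71° − 7.13° = -1.42°

At s = jω = j227:
zero (s+50): 50 + j227 → |·| = √(50²+227²) = √54029 ≈ 232.44, ∠ = arctan(227/50) ≈ 77.58°
pole (s+40): 40 + j227 → |·| = √(40²+227²) = √53129 ≈ 230.5, ∠ = arctan(227/40) ≈ 80.01°
|G| = 10 · 232.44 / 230.5 ≈ 10.084
Gain = 20 log₁₀(10.084) ≈ 20.07 dB
∠G = 77.58° − 80.01° = -2.43°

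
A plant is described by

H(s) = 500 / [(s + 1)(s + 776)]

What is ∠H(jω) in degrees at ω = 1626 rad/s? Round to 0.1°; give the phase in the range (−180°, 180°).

-154.5°

At s = jω = j1626:
pole (s+1): 1 + j1626 → |·| = √(1²+1626²) = √2643877 ≈ 1626, ∠ = arctan(1626/1) ≈ 89.96°
pole (s+776): 776 + j1626 → |·| = √(776²+1626²) = √3246052 ≈ 1801.7, ∠ = arctan(1626/776) ≈ 64.49°
∠H = 0.00° − 154.45° = -154.45°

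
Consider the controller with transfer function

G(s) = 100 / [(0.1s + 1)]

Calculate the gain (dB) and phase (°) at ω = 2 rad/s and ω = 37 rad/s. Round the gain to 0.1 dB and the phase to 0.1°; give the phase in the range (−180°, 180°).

At ω = 2 rad/s:
pole (1 + j2·0.1) = 1 + j0.2 → |·| ≈ 1.0198, ∠ ≈ 11.31°
|G| = 100 · 1 / (1.0198) ≈ 98.058
Gain = 20 log₁₀(98.058) ≈ 39.83 dB
∠G = (0°) − (11.31°) = -11.31°

At ω = 37 rad/s:
pole (1 + j37·0.1) = 1 + j3.7 → |·| ≈ 3.8328, ∠ ≈ 74.88°
|G| = 100 · 1 / (3.8328) ≈ 26.091
Gain = 20 log₁₀(26.091) ≈ 28.33 dB
∠G = (0°) − (74.88°) = -74.88°

ω = 2: 39.8 dB, -11.3°; ω = 37: 28.3 dB, -74.9°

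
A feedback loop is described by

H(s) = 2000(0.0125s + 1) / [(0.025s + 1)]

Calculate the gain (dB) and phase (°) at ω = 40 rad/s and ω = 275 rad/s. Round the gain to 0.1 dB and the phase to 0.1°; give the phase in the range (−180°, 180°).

At ω = 40 rad/s:
zero (1 + j40·0.0125) = 1 + j0.5 → |·| ≈ 1.118, ∠ ≈ 26.57°
pole (1 + j40·0.025) = 1 + j1 → |·| ≈ 1.4142, ∠ ≈ 45.00°
|H| = 2000 · 1.118 / (1.4142) ≈ 1581.1
Gain = 20 log₁₀(1581.1) ≈ 63.98 dB
∠H = (26.57°) − (45.00°) = -18.43°

At ω = 275 rad/s:
zero (1 + j275·0.0125) = 1 + j3.4375 → |·| ≈ 3.58, ∠ ≈ 73.78°
pole (1 + j275·0.025) = 1 + j6.875 → |·| ≈ 6.9473, ∠ ≈ 81.72°
|H| = 2000 · 3.58 / (6.9473) ≈ 1030.6
Gain = 20 log₁₀(1030.6) ≈ 60.26 dB
∠H = (73.78°) − (81.72°) = -7.94°

ω = 40: 64.0 dB, -18.4°; ω = 275: 60.3 dB, -7.9°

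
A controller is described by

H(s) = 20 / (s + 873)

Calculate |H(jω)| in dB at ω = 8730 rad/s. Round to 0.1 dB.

-52.8 dB

Substitute s = j8730:
Numerator: 20 = 20 + j0
Denominator: (j8730) + 873 = 873 + j8730
|N| = √(20² + 0²) ≈ 20, ∠N ≈ 0.00°
|D| = √(873² + 8730²) ≈ 8773.5, ∠D ≈ 84.29°
|H| = 20 / 8773.5 ≈ 0.0022796
Gain = 20 log₁₀(0.0022796) ≈ -52.84 dB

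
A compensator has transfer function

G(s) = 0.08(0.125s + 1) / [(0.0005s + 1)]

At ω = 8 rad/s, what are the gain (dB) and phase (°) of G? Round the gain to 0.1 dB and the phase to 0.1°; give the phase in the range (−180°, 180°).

At ω = 8 rad/s:
zero (1 + j8·0.125) = 1 + j1 → |·| ≈ 1.4142, ∠ ≈ 45.00°
pole (1 + j8·0.0005) = 1 + j0.004 → |·| ≈ 1, ∠ ≈ 0.23°
|G| = 0.08 · 1.4142 / (1) ≈ 0.11314
Gain = 20 log₁₀(0.11314) ≈ -18.93 dB
∠G = (45.00°) − (0.23°) = 44.77°

-18.9 dB, 44.8°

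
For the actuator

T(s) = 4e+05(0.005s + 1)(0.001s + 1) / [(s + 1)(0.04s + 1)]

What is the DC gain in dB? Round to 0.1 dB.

T(0) = 4e+05 · 1 / 1 = 4e+05
20 log₁₀(4e+05) ≈ 112.04 dB

112.0 dB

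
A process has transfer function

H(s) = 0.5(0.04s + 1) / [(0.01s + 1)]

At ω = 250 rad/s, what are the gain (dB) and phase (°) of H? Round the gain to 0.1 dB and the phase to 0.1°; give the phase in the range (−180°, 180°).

At ω = 250 rad/s:
zero (1 + j250·0.04) = 1 + j10 → |·| ≈ 10.05, ∠ ≈ 84.29°
pole (1 + j250·0.01) = 1 + j2.5 → |·| ≈ 2.6926, ∠ ≈ 68.20°
|H| = 0.5 · 10.05 / (2.6926) ≈ 1.8662
Gain = 20 log₁₀(1.8662) ≈ 5.42 dB
∠H = (84.29°) − (68.20°) = 16.09°

5.4 dB, 16.1°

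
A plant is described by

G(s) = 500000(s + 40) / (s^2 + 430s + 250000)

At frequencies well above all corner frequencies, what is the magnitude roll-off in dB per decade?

-20 dB/decade

Each pole contributes −20 dB/decade at high frequency; each zero contributes +20 dB/decade.
Net: 1 zero(s) − 2 pole(s) → -20 dB/decade.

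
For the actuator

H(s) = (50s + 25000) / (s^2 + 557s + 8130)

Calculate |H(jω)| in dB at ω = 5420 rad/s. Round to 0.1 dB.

Substitute s = j5420:
Numerator: 50(j5420) + 25000 = 25000 + j271000
Denominator: (j5420)^2 + 557(j5420) + 8130 = -29368270 + j3018940
|N| = √(25000² + 271000²) ≈ 2.7215e+05, ∠N ≈ 84.73°
|D| = √(29368270² + 3018940²) ≈ 2.9523e+07, ∠D ≈ 174.13°
|H| = 2.7215e+05 / 2.9523e+07 ≈ 0.0092182
Gain = 20 log₁₀(0.0092182) ≈ -40.71 dB

-40.7 dB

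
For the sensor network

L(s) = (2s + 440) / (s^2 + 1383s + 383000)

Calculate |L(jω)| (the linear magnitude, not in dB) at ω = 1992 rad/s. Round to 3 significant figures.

Substitute s = j1992:
Numerator: 2(j1992) + 440 = 440 + j3984
Denominator: (j1992)^2 + 1383(j1992) + 383000 = -3585064 + j2754936
|N| = √(440² + 3984²) ≈ 4008.2, ∠N ≈ 83.70°
|D| = √(3585064² + 2754936²) ≈ 4.5213e+06, ∠D ≈ 142.46°
|L| = 4008.2 / 4.5213e+06 ≈ 0.00088651

0.000887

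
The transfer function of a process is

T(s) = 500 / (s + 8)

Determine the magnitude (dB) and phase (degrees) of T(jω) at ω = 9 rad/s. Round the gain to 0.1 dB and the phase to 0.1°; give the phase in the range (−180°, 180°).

Substitute s = j9:
Numerator: 500 = 500 + j0
Denominator: (j9) + 8 = 8 + j9
|N| = √(500² + 0²) ≈ 500, ∠N ≈ 0.00°
|D| = √(8² + 9²) ≈ 12.042, ∠D ≈ 48.37°
|T| = 500 / 12.042 ≈ 41.521
Gain = 20 log₁₀(41.521) ≈ 32.37 dB
∠T = 0.00° − 48.37° = -48.37°

32.4 dB, -48.4°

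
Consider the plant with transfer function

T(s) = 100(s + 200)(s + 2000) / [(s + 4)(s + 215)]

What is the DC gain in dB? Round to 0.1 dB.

93.4 dB

T(0) = 100·200·2000 / (4·215) ≈ 46512
20 log₁₀(46512) ≈ 93.35 dB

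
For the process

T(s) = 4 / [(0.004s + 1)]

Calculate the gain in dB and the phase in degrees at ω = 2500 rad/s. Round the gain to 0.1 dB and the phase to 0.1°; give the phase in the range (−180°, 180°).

-8.0 dB, -84.3°

At ω = 2500 rad/s:
pole (1 + j2500·0.004) = 1 + j10 → |·| ≈ 10.05, ∠ ≈ 84.29°
|T| = 4 · 1 / (10.05) ≈ 0.39801
Gain = 20 log₁₀(0.39801) ≈ -8.00 dB
∠T = (0°) − (84.29°) = -84.29°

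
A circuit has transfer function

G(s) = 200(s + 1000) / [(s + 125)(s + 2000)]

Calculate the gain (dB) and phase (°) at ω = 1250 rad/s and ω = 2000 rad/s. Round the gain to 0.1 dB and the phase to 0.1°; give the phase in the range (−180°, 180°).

ω = 1250: -19.3 dB, -65.0°; ω = 2000: -22.1 dB, -68.0°

At s = jω = j1250:
zero (s+1000): 1000 + j1250 → |·| = √(1000²+1250²) = √2562500 ≈ 1600.8, ∠ = arctan(1250/1000) ≈ 51.34°
pole (s+125): 125 + j1250 → |·| = √(125²+1250²) = √1578125 ≈ 1256.2, ∠ = arctan(1250/125) ≈ 84.29°
pole (s+2000): 2000 + j1250 → |·| = √(2000²+1250²) = √5562500 ≈ 2358.5, ∠ = arctan(1250/2000) ≈ 32.01°
|G| = 200 · 1600.8 / 2.9627e+06 ≈ 0.10806
Gain = 20 log₁₀(0.10806) ≈ -19.33 dB
∠G = 51.34° − 116.30° = -64.96°

At s = jω = j2000:
zero (s+1000): 1000 + j2000 → |·| = √(1000²+2000²) = √5000000 ≈ 2236.1, ∠ = arctan(2000/1000) ≈ 63.43°
pole (s+125): 125 + j2000 → |·| = √(125²+2000²) = √4015625 ≈ 2003.9, ∠ = arctan(2000/125) ≈ 86.42°
pole (s+2000): 2000 + j2000 → |·| = √(2000²+2000²) = √8000000 ≈ 2828.4, ∠ = arctan(2000/2000) ≈ 45.00°
|G| = 200 · 2236.1 / 5.6678e+06 ≈ 0.078905
Gain = 20 log₁₀(0.078905) ≈ -22.06 dB
∠G = 63.43° − 131.42° = -67.99°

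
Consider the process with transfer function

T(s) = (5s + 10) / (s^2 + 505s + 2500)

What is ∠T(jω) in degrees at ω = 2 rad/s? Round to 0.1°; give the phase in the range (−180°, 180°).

Substitute s = j2:
Numerator: 5(j2) + 10 = 10 + j10
Denominator: (j2)^2 + 505(j2) + 2500 = 2496 + j1010
|N| = √(10² + 10²) ≈ 14.142, ∠N ≈ 45.00°
|D| = √(2496² + 1010²) ≈ 2692.6, ∠D ≈ 22.03°
∠T = 45.00° − 22.03° = 22.97°

23.0°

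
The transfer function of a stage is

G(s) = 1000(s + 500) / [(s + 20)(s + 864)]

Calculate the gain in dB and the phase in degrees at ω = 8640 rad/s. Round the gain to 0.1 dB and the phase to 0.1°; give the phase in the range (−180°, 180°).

At s = jω = j8640:
zero (s+500): 500 + j8640 → |·| = √(500²+8640²) = √74899600 ≈ 8654.5, ∠ = arctan(8640/500) ≈ 86.69°
pole (s+20): 20 + j8640 → |·| = √(20²+8640²) = √74650000 ≈ 8640, ∠ = arctan(8640/20) ≈ 89.87°
pole (s+864): 864 + j8640 → |·| = √(864²+8640²) = √75396096 ≈ 8683.1, ∠ = arctan(8640/864) ≈ 84.29°
|G| = 1000 · 8654.5 / 7.5022e+07 ≈ 0.11536
Gain = 20 log₁₀(0.11536) ≈ -18.76 dB
∠G = 86.69° − 174.16° = -87.47°

-18.8 dB, -87.5°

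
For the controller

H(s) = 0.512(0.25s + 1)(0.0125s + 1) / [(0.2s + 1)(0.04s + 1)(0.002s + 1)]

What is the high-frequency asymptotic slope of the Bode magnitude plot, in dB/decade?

-20 dB/decade

Each pole contributes −20 dB/decade at high frequency; each zero contributes +20 dB/decade.
Net: 2 zero(s) − 3 pole(s) → -20 dB/decade.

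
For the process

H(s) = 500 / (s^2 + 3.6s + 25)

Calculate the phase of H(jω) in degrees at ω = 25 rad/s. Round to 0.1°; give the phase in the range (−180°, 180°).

At s = jω = j25:
quadratic: (j25)² + 3.6·j25 + 25 = -600 + j90 → |·| ≈ 606.71, ∠ ≈ 171.47°
∠H = 0.00° − 171.47° = -171.47°

-171.5°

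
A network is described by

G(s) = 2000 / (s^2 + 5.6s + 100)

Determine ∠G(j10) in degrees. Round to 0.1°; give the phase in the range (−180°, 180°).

At s = jω = j10:
quadratic: (j10)² + 5.6·j10 + 100 = 0 + j56 → |·| ≈ 56, ∠ ≈ 90.00°
∠G = 0.00° − 90.00° = -90.00°

-90.0°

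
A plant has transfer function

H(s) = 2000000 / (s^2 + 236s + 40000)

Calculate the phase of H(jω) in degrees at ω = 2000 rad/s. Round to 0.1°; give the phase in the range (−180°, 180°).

-173.2°

At s = jω = j2000:
quadratic: (j2000)² + 236·j2000 + 40000 = -3960000 + j472000 → |·| ≈ 3.988e+06, ∠ ≈ 173.20°
∠H = 0.00° − 173.20° = -173.20°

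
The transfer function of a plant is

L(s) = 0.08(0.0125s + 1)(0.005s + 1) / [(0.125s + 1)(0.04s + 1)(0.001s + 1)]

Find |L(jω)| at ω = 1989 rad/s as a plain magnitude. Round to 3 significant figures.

At ω = 1989 rad/s:
zero (1 + j1989·0.0125) = 1 + j24.8625 → |·| ≈ 24.883, ∠ ≈ 87.70°
zero (1 + j1989·0.005) = 1 + j9.945 → |·| ≈ 9.9952, ∠ ≈ 84.26°
pole (1 + j1989·0.125) = 1 + j248.625 → |·| ≈ 248.63, ∠ ≈ 89.77°
pole (1 + j1989·0.04) = 1 + j79.56 → |·| ≈ 79.566, ∠ ≈ 89.28°
pole (1 + j1989·0.001) = 1 + j1.989 → |·| ≈ 2.2262, ∠ ≈ 63.31°
|L| = 0.08 · 24.883 · 9.9952 / (248.63 · 79.566 · 2.2262) ≈ 0.00045179

0.000452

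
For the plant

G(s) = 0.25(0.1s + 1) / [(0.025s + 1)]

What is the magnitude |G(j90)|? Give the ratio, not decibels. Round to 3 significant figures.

At ω = 90 rad/s:
zero (1 + j90·0.1) = 1 + j9 → |·| ≈ 9.0554, ∠ ≈ 83.66°
pole (1 + j90·0.025) = 1 + j2.25 → |·| ≈ 2.4622, ∠ ≈ 66.04°
|G| = 0.25 · 9.0554 / (2.4622) ≈ 0.91944

0.919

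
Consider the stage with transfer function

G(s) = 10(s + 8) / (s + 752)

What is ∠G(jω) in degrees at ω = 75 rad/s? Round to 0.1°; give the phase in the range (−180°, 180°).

At s = jω = j75:
zero (s+8): 8 + j75 → |·| = √(8²+75²) = √5689 ≈ 75.425, ∠ = arctan(75/8) ≈ 83.91°
pole (s+752): 752 + j75 → |·| = √(752²+75²) = √571129 ≈ 755.73, ∠ = arctan(75/752) ≈ 5.70°
∠G = 83.91° − 5.70° = 78.21°

78.2°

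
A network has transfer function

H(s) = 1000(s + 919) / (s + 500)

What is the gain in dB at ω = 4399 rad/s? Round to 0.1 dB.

60.1 dB

At s = jω = j4399:
zero (s+919): 919 + j4399 → |·| = √(919²+4399²) = √20195762 ≈ 4494, ∠ = arctan(4399/919) ≈ 78.20°
pole (s+500): 500 + j4399 → |·| = √(500²+4399²) = √19601201 ≈ 4427.3, ∠ = arctan(4399/500) ≈ 83.52°
|H| = 1000 · 4494 / 4427.3 ≈ 1015.1
Gain = 20 log₁₀(1015.1) ≈ 60.13 dB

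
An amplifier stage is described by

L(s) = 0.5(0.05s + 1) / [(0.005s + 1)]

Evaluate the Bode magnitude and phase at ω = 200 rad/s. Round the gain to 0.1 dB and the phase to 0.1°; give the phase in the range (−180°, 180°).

11.0 dB, 39.3°

At ω = 200 rad/s:
zero (1 + j200·0.05) = 1 + j10 → |·| ≈ 10.05, ∠ ≈ 84.29°
pole (1 + j200·0.005) = 1 + j1 → |·| ≈ 1.4142, ∠ ≈ 45.00°
|L| = 0.5 · 10.05 / (1.4142) ≈ 3.5532
Gain = 20 log₁₀(3.5532) ≈ 11.01 dB
∠L = (84.29°) − (45.00°) = 39.29°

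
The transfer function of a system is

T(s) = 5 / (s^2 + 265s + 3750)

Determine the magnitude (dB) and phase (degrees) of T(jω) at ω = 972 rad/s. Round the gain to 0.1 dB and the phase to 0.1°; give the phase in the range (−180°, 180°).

Substitute s = j972:
Numerator: 5 = 5 + j0
Denominator: (j972)^2 + 265(j972) + 3750 = -941034 + j257580
|N| = √(5² + 0²) ≈ 5, ∠N ≈ 0.00°
|D| = √(941034² + 257580²) ≈ 9.7565e+05, ∠D ≈ 164.69°
|T| = 5 / 9.7565e+05 ≈ 5.1248e-06
Gain = 20 log₁₀(5.1248e-06) ≈ -105.81 dB
∠T = 0.00° − 164.69° = -164.69°

-105.8 dB, -164.7°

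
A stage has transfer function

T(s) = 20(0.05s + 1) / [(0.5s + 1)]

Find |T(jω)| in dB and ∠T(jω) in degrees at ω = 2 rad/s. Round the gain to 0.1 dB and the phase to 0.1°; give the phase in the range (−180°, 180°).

At ω = 2 rad/s:
zero (1 + j2·0.05) = 1 + j0.1 → |·| ≈ 1.005, ∠ ≈ 5.71°
pole (1 + j2·0.5) = 1 + j1 → |·| ≈ 1.4142, ∠ ≈ 45.00°
|T| = 20 · 1.005 / (1.4142) ≈ 14.213
Gain = 20 log₁₀(14.213) ≈ 23.05 dB
∠T = (5.71°) − (45.00°) = -39.29°

23.1 dB, -39.3°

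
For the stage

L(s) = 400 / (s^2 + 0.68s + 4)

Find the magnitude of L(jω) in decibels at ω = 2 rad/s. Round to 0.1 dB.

At s = jω = j2:
quadratic: (j2)² + 0.68·j2 + 4 = 0 + j1.36 → |·| ≈ 1.36, ∠ ≈ 90.00°
|L| = 400 / 1.36 ≈ 294.12
Gain = 20 log₁₀(294.12) ≈ 49.37 dB

49.4 dB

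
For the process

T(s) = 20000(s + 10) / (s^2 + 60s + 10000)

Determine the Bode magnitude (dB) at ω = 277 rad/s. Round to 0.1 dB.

38.1 dB

At s = jω = j277:
zero (s+10): 10 + j277 → |·| = √(10²+277²) = √76829 ≈ 277.18, ∠ = arctan(277/10) ≈ 87.93°
quadratic: (j277)² + 60·j277 + 10000 = -66729 + j16620 → |·| ≈ 68768, ∠ ≈ 166.01°
|T| = 20000 · 277.18 / 68768 ≈ 80.613
Gain = 20 log₁₀(80.613) ≈ 38.13 dB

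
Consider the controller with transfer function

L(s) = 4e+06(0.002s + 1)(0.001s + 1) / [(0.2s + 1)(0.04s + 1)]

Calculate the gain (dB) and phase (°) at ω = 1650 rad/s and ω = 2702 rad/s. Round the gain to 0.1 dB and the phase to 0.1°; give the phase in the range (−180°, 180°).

ω = 1650: 61.7 dB, -47.0°; ω = 2702: 60.7 dB, -30.2°

At ω = 1650 rad/s:
zero (1 + j1650·0.002) = 1 + j3.3 → |·| ≈ 3.4482, ∠ ≈ 73.14°
zero (1 + j1650·0.001) = 1 + j1.65 → |·| ≈ 1.9294, ∠ ≈ 58.78°
pole (1 + j1650·0.2) = 1 + j330 → |·| ≈ 330, ∠ ≈ 89.83°
pole (1 + j1650·0.04) = 1 + j66 → |·| ≈ 66.008, ∠ ≈ 89.13°
|L| = 4e+06 · 3.4482 · 1.9294 / (330 · 66.008) ≈ 1221.7
Gain = 20 log₁₀(1221.7) ≈ 61.74 dB
∠L = (73.14° + 58.78°) − (89.83° + 89.13°) = -47.04°

At ω = 2702 rad/s:
zero (1 + j2702·0.002) = 1 + j5.404 → |·| ≈ 5.4957, ∠ ≈ 79.52°
zero (1 + j2702·0.001) = 1 + j2.702 → |·| ≈ 2.8811, ∠ ≈ 69.69°
pole (1 + j2702·0.2) = 1 + j540.4 → |·| ≈ 540.4, ∠ ≈ 89.89°
pole (1 + j2702·0.04) = 1 + j108.08 → |·| ≈ 108.08, ∠ ≈ 89.47°
|L| = 4e+06 · 5.4957 · 2.8811 / (540.4 · 108.08) ≈ 1084.4
Gain = 20 log₁₀(1084.4) ≈ 60.70 dB
∠L = (79.52° + 69.69°) − (89.89° + 89.47°) = -30.15°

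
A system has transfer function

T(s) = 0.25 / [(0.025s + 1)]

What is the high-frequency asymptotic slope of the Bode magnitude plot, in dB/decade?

Each pole contributes −20 dB/decade at high frequency; each zero contributes +20 dB/decade.
Net: 0 zero(s) − 1 pole(s) → -20 dB/decade.

-20 dB/decade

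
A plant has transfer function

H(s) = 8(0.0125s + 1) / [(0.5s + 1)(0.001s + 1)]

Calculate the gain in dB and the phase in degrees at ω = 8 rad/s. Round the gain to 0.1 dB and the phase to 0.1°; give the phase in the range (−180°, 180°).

5.8 dB, -70.7°

At ω = 8 rad/s:
zero (1 + j8·0.0125) = 1 + j0.1 → |·| ≈ 1.005, ∠ ≈ 5.71°
pole (1 + j8·0.5) = 1 + j4 → |·| ≈ 4.1231, ∠ ≈ 75.96°
pole (1 + j8·0.001) = 1 + j0.008 → |·| ≈ 1, ∠ ≈ 0.46°
|H| = 8 · 1.005 / (4.1231 · 1) ≈ 1.95
Gain = 20 log₁₀(1.95) ≈ 5.80 dB
∠H = (5.71°) − (75.96° + 0.46°) = -70.71°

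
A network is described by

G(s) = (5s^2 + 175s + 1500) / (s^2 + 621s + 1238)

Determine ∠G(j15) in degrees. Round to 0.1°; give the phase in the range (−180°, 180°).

Substitute s = j15:
Numerator: 5(j15)^2 + 175(j15) + 1500 = 375 + j2625
Denominator: (j15)^2 + 621(j15) + 1238 = 1013 + j9315
|N| = √(375² + 2625²) ≈ 2651.7, ∠N ≈ 81.87°
|D| = √(1013² + 9315²) ≈ 9369.9, ∠D ≈ 83.79°
∠G = 81.87° − 83.79° = -1.92°

-1.9°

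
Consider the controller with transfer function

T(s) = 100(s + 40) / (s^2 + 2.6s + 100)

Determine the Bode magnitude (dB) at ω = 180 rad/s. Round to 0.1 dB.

-4.9 dB

At s = jω = j180:
zero (s+40): 40 + j180 → |·| = √(40²+180²) = √34000 ≈ 184.39, ∠ = arctan(180/40) ≈ 77.47°
quadratic: (j180)² + 2.6·j180 + 100 = -32300 + j468 → |·| ≈ 32303, ∠ ≈ 179.17°
|T| = 100 · 184.39 / 32303 ≈ 0.57081
Gain = 20 log₁₀(0.57081) ≈ -4.87 dB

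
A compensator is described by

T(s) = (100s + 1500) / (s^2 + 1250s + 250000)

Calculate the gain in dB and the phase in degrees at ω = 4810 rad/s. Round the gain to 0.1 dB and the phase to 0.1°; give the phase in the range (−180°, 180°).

-33.8 dB, -75.5°

Substitute s = j4810:
Numerator: 100(j4810) + 1500 = 1500 + j481000
Denominator: (j4810)^2 + 1250(j4810) + 250000 = -22886100 + j6012500
|N| = √(1500² + 481000²) ≈ 4.81e+05, ∠N ≈ 89.82°
|D| = √(22886100² + 6012500²) ≈ 2.3663e+07, ∠D ≈ 165.28°
|T| = 4.81e+05 / 2.3663e+07 ≈ 0.020327
Gain = 20 log₁₀(0.020327) ≈ -33.84 dB
∠T = 89.82° − 165.28° = -75.46°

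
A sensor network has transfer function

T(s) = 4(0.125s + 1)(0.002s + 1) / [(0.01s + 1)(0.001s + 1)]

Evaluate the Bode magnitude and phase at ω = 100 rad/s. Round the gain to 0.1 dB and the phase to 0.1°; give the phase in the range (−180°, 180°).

31.1 dB, 46.0°

At ω = 100 rad/s:
zero (1 + j100·0.125) = 1 + j12.5 → |·| ≈ 12.54, ∠ ≈ 85.43°
zero (1 + j100·0.002) = 1 + j0.2 → |·| ≈ 1.0198, ∠ ≈ 11.31°
pole (1 + j100·0.01) = 1 + j1 → |·| ≈ 1.4142, ∠ ≈ 45.00°
pole (1 + j100·0.001) = 1 + j0.1 → |·| ≈ 1.005, ∠ ≈ 5.71°
|T| = 4 · 12.54 · 1.0198 / (1.4142 · 1.005) ≈ 35.991
Gain = 20 log₁₀(35.991) ≈ 31.12 dB
∠T = (85.43° + 11.31°) − (45.00° + 5.71°) = 46.03°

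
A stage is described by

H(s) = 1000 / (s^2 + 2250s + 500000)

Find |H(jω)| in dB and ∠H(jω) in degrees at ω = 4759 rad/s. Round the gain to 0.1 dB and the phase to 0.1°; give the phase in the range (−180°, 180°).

-87.8 dB, -154.2°

Substitute s = j4759:
Numerator: 1000 = 1000 + j0
Denominator: (j4759)^2 + 2250(j4759) + 500000 = -22148081 + j10707750
|N| = √(1000² + 0²) ≈ 1000, ∠N ≈ 0.00°
|D| = √(22148081² + 10707750²) ≈ 2.4601e+07, ∠D ≈ 154.20°
|H| = 1000 / 2.4601e+07 ≈ 4.0649e-05
Gain = 20 log₁₀(4.0649e-05) ≈ -87.82 dB
∠H = 0.00° − 154.20° = -154.20°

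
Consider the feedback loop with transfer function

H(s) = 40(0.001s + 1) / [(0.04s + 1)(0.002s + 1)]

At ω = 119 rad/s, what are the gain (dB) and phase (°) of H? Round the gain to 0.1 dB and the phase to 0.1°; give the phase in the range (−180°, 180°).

18.1 dB, -84.7°

At ω = 119 rad/s:
zero (1 + j119·0.001) = 1 + j0.119 → |·| ≈ 1.0071, ∠ ≈ 6.79°
pole (1 + j119·0.04) = 1 + j4.76 → |·| ≈ 4.8639, ∠ ≈ 78.14°
pole (1 + j119·0.002) = 1 + j0.238 → |·| ≈ 1.0279, ∠ ≈ 13.39°
|H| = 40 · 1.0071 / (4.8639 · 1.0279) ≈ 8.0574
Gain = 20 log₁₀(8.0574) ≈ 18.12 dB
∠H = (6.79°) − (78.14° + 13.39°) = -84.74°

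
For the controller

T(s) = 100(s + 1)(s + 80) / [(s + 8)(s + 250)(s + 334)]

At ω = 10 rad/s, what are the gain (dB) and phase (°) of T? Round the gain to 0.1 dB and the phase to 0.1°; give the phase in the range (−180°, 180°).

-22.4 dB, 36.1°

At s = jω = j10:
zero (s+1): 1 + j10 → |·| = √(1²+10²) = √101 ≈ 10.05, ∠ = arctan(10/1) ≈ 84.29°
zero (s+80): 80 + j10 → |·| = √(80²+10²) = √6500 ≈ 80.623, ∠ = arctan(10/80) ≈ 7.13°
pole (s+8): 8 + j10 → |·| = √(8²+10²) = √164 ≈ 12.806, ∠ = arctan(10/8) ≈ 51.34°
pole (s+250): 250 + j10 → |·| = √(250²+10²) = √62600 ≈ 250.2, ∠ = arctan(10/250) ≈ 2.29°
pole (s+334): 334 + j10 → |·| = √(334²+10²) = √111656 ≈ 334.15, ∠ = arctan(10/334) ≈ 1.71°
|T| = 100 · 810.26 / 1.0706e+06 ≈ 0.075683
Gain = 20 log₁₀(0.075683) ≈ -22.42 dB
∠T = 91.42° − 55.34° = 36.08°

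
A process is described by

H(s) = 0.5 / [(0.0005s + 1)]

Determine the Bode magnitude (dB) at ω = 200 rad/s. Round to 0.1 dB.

-6.1 dB

At ω = 200 rad/s:
pole (1 + j200·0.0005) = 1 + j0.1 → |·| ≈ 1.005, ∠ ≈ 5.71°
|H| = 0.5 · 1 / (1.005) ≈ 0.49751
Gain = 20 log₁₀(0.49751) ≈ -6.06 dB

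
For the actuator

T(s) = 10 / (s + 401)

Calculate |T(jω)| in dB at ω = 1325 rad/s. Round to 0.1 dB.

-42.8 dB

At s = jω = j1325:
pole (s+401): 401 + j1325 → |·| = √(401²+1325²) = √1916426 ≈ 1384.4, ∠ = arctan(1325/401) ≈ 73.16°
|T| = 10 / 1384.4 ≈ 0.0072233
Gain = 20 log₁₀(0.0072233) ≈ -42.83 dB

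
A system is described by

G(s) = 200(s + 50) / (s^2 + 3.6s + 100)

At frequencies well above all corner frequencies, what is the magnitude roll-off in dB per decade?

-20 dB/decade

Each pole contributes −20 dB/decade at high frequency; each zero contributes +20 dB/decade.
Net: 1 zero(s) − 2 pole(s) → -20 dB/decade.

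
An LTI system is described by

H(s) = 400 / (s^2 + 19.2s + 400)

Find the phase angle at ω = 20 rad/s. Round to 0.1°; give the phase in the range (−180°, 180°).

At s = jω = j20:
quadratic: (j20)² + 19.2·j20 + 400 = 0 + j384 → |·| ≈ 384, ∠ ≈ 90.00°
∠H = 0.00° − 90.00° = -90.00°

-90.0°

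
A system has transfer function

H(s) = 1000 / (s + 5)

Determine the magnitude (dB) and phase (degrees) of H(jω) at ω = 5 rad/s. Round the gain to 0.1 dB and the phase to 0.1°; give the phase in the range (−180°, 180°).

43.0 dB, -45.0°

At s = jω = j5:
pole (s+5): 5 + j5 → |·| = √(5²+5²) = √50 ≈ 7.0711, ∠ = arctan(5/5) ≈ 45.00°
|H| = 1000 / 7.0711 ≈ 141.42
Gain = 20 log₁₀(141.42) ≈ 43.01 dB
∠H = 0.00° − 45.00° = -45.00°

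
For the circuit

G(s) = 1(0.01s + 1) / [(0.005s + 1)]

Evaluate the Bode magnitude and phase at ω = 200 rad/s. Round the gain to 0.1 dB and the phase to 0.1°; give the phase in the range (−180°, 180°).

4.0 dB, 18.4°

At ω = 200 rad/s:
zero (1 + j200·0.01) = 1 + j2 → |·| ≈ 2.2361, ∠ ≈ 63.43°
pole (1 + j200·0.005) = 1 + j1 → |·| ≈ 1.4142, ∠ ≈ 45.00°
|G| = 1 · 2.2361 / (1.4142) ≈ 1.5812
Gain = 20 log₁₀(1.5812) ≈ 3.98 dB
∠G = (63.43°) − (45.00°) = 18.43°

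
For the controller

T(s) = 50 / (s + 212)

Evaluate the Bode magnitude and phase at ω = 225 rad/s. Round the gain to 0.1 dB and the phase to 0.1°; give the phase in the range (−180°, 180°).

-15.8 dB, -46.7°

Substitute s = j225:
Numerator: 50 = 50 + j0
Denominator: (j225) + 212 = 212 + j225
|N| = √(50² + 0²) ≈ 50, ∠N ≈ 0.00°
|D| = √(212² + 225²) ≈ 309.14, ∠D ≈ 46.70°
|T| = 50 / 309.14 ≈ 0.16174
Gain = 20 log₁₀(0.16174) ≈ -15.82 dB
∠T = 0.00° − 46.70° = -46.70°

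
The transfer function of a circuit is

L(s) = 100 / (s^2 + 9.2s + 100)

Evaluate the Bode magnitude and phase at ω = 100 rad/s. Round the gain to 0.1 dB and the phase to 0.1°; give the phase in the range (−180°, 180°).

At s = jω = j100:
quadratic: (j100)² + 9.2·j100 + 100 = -9900 + j920 → |·| ≈ 9942.7, ∠ ≈ 174.69°
|L| = 100 / 9942.7 ≈ 0.010058
Gain = 20 log₁₀(0.010058) ≈ -39.95 dB
∠L = 0.00° − 174.69° = -174.69°

-40.0 dB, -174.7°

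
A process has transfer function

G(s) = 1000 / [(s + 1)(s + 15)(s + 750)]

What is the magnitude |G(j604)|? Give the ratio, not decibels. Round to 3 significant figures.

At s = jω = j604:
pole (s+1): 1 + j604 → |·| = √(1²+604²) = √364817 ≈ 604, ∠ = arctan(604/1) ≈ 89.91°
pole (s+15): 15 + j604 → |·| = √(15²+604²) = √365041 ≈ 604.19, ∠ = arctan(604/15) ≈ 88.58°
pole (s+750): 750 + j604 → |·| = √(750²+604²) = √927316 ≈ 962.97, ∠ = arctan(604/750) ≈ 38.85°
|G| = 1000 / 3.5142e+08 ≈ 2.8456e-06

2.85e-06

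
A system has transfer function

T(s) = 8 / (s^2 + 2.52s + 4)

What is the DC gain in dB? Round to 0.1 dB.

6.0 dB

T(0) = 8 / 4 = 2
20 log₁₀(2) ≈ 6.02 dB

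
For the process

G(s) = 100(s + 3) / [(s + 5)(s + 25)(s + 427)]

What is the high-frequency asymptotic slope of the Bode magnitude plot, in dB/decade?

-40 dB/decade

Each pole contributes −20 dB/decade at high frequency; each zero contributes +20 dB/decade.
Net: 1 zero(s) − 3 pole(s) → -40 dB/decade.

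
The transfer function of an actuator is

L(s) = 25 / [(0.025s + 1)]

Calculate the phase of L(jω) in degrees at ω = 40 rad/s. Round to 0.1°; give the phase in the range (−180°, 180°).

-45.0°

At ω = 40 rad/s:
pole (1 + j40·0.025) = 1 + j1 → |·| ≈ 1.4142, ∠ ≈ 45.00°
∠L = (0°) − (45.00°) = -45.00°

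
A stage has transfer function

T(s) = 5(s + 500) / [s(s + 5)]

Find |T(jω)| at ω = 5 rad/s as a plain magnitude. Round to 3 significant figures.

70.7

At s = jω = j5:
zero (s+500): 500 + j5 → |·| = √(500²+5²) = √250025 ≈ 500.02, ∠ = arctan(5/500) ≈ 0.57°
pole (s+5): 5 + j5 → |·| = √(5²+5²) = √50 ≈ 7.0711, ∠ = arctan(5/5) ≈ 45.00°
pole at origin: |s| = 5, ∠ = 90.00° (in denominator)
|T| = 5 · 500.02 / 35.355 ≈ 70.714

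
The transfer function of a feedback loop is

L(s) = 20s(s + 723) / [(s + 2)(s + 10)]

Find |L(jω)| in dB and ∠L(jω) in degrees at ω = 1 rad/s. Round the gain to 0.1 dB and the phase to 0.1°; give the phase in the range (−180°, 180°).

56.2 dB, 57.8°

At s = jω = j1:
zero (s+723): 723 + j1 → |·| = √(723²+1²) = √522730 ≈ 723, ∠ = arctan(1/723) ≈ 0.08°
zero at origin: s = j1 → |·| = 1, ∠ = 90.00°
pole (s+2): 2 + j1 → |·| = √(2²+1²) = √5 ≈ 2.2361, ∠ = arctan(1/2) ≈ 26.57°
pole (s+10): 10 + j1 → |·| = √(10²+1²) = √101 ≈ 10.05, ∠ = arctan(1/10) ≈ 5.71°
|L| = 20 · 723 / 22.473 ≈ 643.44
Gain = 20 log₁₀(643.44) ≈ 56.17 dB
∠L = 90.08° − 32.28° = 57.80°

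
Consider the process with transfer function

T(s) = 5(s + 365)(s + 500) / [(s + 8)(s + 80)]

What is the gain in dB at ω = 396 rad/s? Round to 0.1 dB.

At s = jω = j396:
zero (s+365): 365 + j396 → |·| = √(365²+396²) = √290041 ≈ 538.55, ∠ = arctan(396/365) ≈ 47.33°
zero (s+500): 500 + j396 → |·| = √(500²+396²) = √406816 ≈ 637.82, ∠ = arctan(396/500) ≈ 38.38°
pole (s+8): 8 + j396 → |·| = √(8²+396²) = √156880 ≈ 396.08, ∠ = arctan(396/8) ≈ 88.84°
pole (s+80): 80 + j396 → |·| = √(80²+396²) = √163216 ≈ 404, ∠ = arctan(396/80) ≈ 78.58°
|T| = 5 · 3.435e+05 / 1.6002e+05 ≈ 10.733
Gain = 20 log₁₀(10.733) ≈ 20.61 dB

20.6 dB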